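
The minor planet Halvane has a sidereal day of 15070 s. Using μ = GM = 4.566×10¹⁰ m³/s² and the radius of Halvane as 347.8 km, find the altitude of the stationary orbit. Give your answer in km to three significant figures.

h_sync ≈ 293 km

A synchronous orbit has period T, so by Kepler's third law a = (μT²/4π²)^(1/3).
μT²/4π² = 4.566×10¹⁰ × (1.507×10⁴)² / 39.48 = 2.627×10¹⁷ m³.
a = 6.404×10⁵ m = 640.42 km.
Altitude h = a − R = 640.42 − 347.8 = 292.62 km.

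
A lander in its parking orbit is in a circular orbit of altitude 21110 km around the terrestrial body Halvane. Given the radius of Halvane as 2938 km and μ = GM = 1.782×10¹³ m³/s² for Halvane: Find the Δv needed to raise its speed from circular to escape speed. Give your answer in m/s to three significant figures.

Δv ≈ 357 m/s

r = 2938 + 21110 = 24048 km = 2.4048×10⁷ m.
Circular speed v_c = √(μ/r) = 860.8 m/s.
Escape speed v_esc = √(2μ/r) = √2 × v_c = 1217 m/s.
Δv = v_esc − v_c = 356.6 m/s.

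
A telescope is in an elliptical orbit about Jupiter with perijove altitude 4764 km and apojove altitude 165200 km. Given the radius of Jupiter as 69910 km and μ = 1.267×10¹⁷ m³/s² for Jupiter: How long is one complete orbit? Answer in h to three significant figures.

T ≈ 9.45 h

r_p = 69910 + 4764 = 74674 km = 7.4674×10⁷ m.
r_a = 69910 + 165200 = 235110 km = 2.3511×10⁸ m.
Semi-major axis a = (r_p + r_a)/2 = (74674 + 2.3511×10⁵)/2 = 1.5489×10⁵ km = 1.549×10⁸ m.
By Kepler's third law T = 2π√(a³/μ) = 2π × 5.416×10³ = 3.403×10⁴ s.
= 9.452 h.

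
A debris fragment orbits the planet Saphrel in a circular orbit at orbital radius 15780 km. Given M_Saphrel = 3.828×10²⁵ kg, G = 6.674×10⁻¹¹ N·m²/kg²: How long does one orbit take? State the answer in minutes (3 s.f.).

T ≈ 130 minutes

μ = GM = 6.674×10⁻¹¹ × 3.828×10²⁵ = 2.555×10¹⁵ m³/s².
r = 15780 km = 1.578×10⁷ m.
Kepler's third law: T = 2π√(r³/μ) = 2π√((1.578×10⁷)³ / 2.555×10¹⁵).
r³/μ = 1.538×10⁶ s², so T = 2π × 1.240×10³ = 7.792×10³ s.
Converting: 7.792×10³ s ÷ 60.00 = 129.9 minutes.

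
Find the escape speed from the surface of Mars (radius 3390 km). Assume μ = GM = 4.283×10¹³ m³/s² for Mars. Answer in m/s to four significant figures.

r = R = 3.390×10⁶ m.
Escape speed v_esc = √(2μ/r) = √(2 × 4.283×10¹³ / 3.390×10⁶) = √(2.527×10⁷) = 5027 m/s.

v_esc ≈ 5027 m/s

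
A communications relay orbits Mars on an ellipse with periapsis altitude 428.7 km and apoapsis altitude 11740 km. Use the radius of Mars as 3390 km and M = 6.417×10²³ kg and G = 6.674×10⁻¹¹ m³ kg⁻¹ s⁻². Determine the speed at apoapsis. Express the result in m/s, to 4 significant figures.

μ = GM = 6.674×10⁻¹¹ × 6.417×10²³ = 4.283×10¹³ m³/s².
r_p = 3390 + 428.7 = 3818.7 km = 3.8187×10⁶ m.
r_a = 3390 + 11740 = 15130 km = 1.5130×10⁷ m.
Semi-major axis a = (r_p + r_a)/2 = 9474.4 km = 9.474×10⁶ m.
Vis-viva: v² = μ(2/r − 1/a) = 4.283×10¹³ × (1.322×10⁻⁷ − 1.055×10⁻⁷) = 1.141×10⁶ m²/s².
v = 1068 m/s.

v ≈ 1068 m/s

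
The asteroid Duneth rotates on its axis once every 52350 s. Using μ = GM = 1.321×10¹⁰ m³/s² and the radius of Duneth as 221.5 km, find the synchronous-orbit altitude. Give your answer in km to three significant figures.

A synchronous orbit has period T, so by Kepler's third law a = (μT²/4π²)^(1/3).
μT²/4π² = 1.321×10¹⁰ × (5.235×10⁴)² / 39.48 = 9.170×10¹⁷ m³.
a = 9.715×10⁵ m = 971.54 km.
Altitude h = a − R = 971.54 − 221.5 = 750.04 km.

h_sync ≈ 750 km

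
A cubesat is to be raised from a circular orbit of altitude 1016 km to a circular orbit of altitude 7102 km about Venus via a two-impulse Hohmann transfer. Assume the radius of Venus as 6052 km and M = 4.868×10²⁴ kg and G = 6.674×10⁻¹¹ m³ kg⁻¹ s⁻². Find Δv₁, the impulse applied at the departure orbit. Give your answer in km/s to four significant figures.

Δv ≈ 0.9532 km/s

μ = GM = 6.674×10⁻¹¹ × 4.868×10²⁴ = 3.249×10¹⁴ m³/s².
r₁ = 6052 + 1016 = 7068.0 km = 7.0680×10⁶ m.
r₂ = 6052 + 7102 = 13154 km = 1.3154×10⁷ m.
Transfer ellipse a_t = (r₁ + r₂)/2 = 1.011×10⁷ m.
At r₁: circular v_c1 = √(μ/r₁) = 6780 m/s; transfer-periapsis v_p = √[μ(2/r₁ − 1/a_t)] = 7733 m/s.
Δv₁ = v_p − v_c1 = 953.2 m/s.
= 0.9532 km/s.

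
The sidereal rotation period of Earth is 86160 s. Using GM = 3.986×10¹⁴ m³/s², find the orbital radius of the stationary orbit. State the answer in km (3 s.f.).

r_sync ≈ 42200 km

A synchronous orbit has period T, so by Kepler's third law a = (μT²/4π²)^(1/3).
μT²/4π² = 3.986×10¹⁴ × (8.616×10⁴)² / 39.48 = 7.495×10²² m³.
a = 4.216×10⁷ m = 42163 km.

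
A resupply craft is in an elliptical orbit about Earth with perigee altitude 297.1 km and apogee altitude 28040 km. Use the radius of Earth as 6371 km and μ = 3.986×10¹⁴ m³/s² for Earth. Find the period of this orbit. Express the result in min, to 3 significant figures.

T ≈ 488 min

r_p = 6371 + 297.1 = 6668.1 km = 6.6681×10⁶ m.
r_a = 6371 + 28040 = 34411 km = 3.4411×10⁷ m.
Semi-major axis a = (r_p + r_a)/2 = (6668.1 + 34411)/2 = 20540 km = 2.054×10⁷ m.
By Kepler's third law T = 2π√(a³/μ) = 2π × 4.662×10³ = 2.930×10⁴ s.
= 488.3 min.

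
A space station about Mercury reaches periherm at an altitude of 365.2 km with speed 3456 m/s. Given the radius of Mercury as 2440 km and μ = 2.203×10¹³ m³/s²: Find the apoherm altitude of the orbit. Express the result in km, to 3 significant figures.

r_p = 2440 + 365.2 = 2805.2 km = 2.805×10⁶ m.
Specific energy ε = v²/2 − μ/r = -1.881×10⁶ J/kg, so a = −μ/(2ε) = 5.855×10⁶ m.
The apsides satisfy r_p + r_a = 2a, so the apoherm radius is 2a − r_p = 8.905×10⁶ m = 8904.8 km.
Apoherm altitude = 8904.8 − 2440 = 6464.8 km.

apoherm altitude ≈ 6460 km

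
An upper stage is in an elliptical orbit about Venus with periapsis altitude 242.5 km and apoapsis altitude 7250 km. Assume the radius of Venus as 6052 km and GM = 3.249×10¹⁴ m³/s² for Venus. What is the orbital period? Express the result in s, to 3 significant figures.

r_p = 6052 + 242.5 = 6294.5 km = 6.2945×10⁶ m.
r_a = 6052 + 7250 = 13302 km = 1.3302×10⁷ m.
Semi-major axis a = (r_p + r_a)/2 = (6294.5 + 13302)/2 = 9798.2 km = 9.798×10⁶ m.
By Kepler's third law T = 2π√(a³/μ) = 2π × 1.702×10³ = 1.069×10⁴ s.

T ≈ 10700 s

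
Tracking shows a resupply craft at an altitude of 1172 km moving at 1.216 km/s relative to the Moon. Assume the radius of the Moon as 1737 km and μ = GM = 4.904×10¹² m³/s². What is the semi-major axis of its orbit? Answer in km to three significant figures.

a ≈ 2590 km

r = 1737 + 1172 = 2909.0 km = 2.909×10⁶ m.
Vis-viva rearranged: 1/a = 2/r − v²/μ = 6.875×10⁻⁷ − 3.015×10⁻⁷ = 3.860×10⁻⁷ m⁻¹.
a = 2.591×10⁶ m = 2590.7 km.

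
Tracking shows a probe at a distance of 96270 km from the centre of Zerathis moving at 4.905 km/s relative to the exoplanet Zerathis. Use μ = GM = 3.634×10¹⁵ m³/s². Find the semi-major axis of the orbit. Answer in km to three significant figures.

r = 9.627×10⁷ m.
Specific orbital energy ε = v²/2 − μ/r = (4905)²/2 − 3.634×10¹⁵/9.627×10⁷ = -2.572×10⁷ J/kg.
Since ε = −μ/(2a), a = −μ/(2ε) = 7.065×10⁷ m = 70650 km.

a ≈ 70600 km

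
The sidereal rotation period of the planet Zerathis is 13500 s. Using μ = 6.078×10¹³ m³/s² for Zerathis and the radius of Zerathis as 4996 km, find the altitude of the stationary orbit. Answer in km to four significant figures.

A synchronous orbit has period T, so by Kepler's third law a = (μT²/4π²)^(1/3).
μT²/4π² = 6.078×10¹³ × (1.350×10⁴)² / 39.48 = 2.806×10²⁰ m³.
a = 6.547×10⁶ m = 6546.7 km.
Altitude h = a − R = 6546.7 − 4996 = 1550.7 km.

h_sync ≈ 1551 km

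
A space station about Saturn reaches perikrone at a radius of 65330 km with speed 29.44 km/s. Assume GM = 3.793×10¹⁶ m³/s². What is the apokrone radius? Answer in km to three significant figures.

r_p = 6.533×10⁷ m.
Specific energy ε = v²/2 − μ/r = -1.472×10⁸ J/kg, so a = −μ/(2ε) = 1.288×10⁸ m.
The apsides satisfy r_p + r_a = 2a, so the apokrone radius is 2a − r_p = 1.923×10⁸ m = 1.9229×10⁵ km.

apokrone radius ≈ 1.92×10⁵ km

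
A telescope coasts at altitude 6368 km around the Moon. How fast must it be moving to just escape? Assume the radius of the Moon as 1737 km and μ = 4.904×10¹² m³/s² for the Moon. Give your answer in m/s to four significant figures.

r = 1737 + 6368 = 8105.0 km = 8.1050×10⁶ m.
Escape speed v_esc = √(2μ/r) = √(2 × 4.904×10¹² / 8.105×10⁶) = √(1.210×10⁶) = 1100 m/s.

v_esc ≈ 1100 m/s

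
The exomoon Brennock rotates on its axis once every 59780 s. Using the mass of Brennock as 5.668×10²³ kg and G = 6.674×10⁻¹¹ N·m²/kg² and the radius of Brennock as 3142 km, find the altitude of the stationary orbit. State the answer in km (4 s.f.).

μ = GM = 6.674×10⁻¹¹ × 5.668×10²³ = 3.783×10¹³ m³/s².
A synchronous orbit has period T, so by Kepler's third law a = (μT²/4π²)^(1/3).
μT²/4π² = 3.783×10¹³ × (5.978×10⁴)² / 39.48 = 3.424×10²¹ m³.
a = 1.507×10⁷ m = 15073 km.
Altitude h = a − R = 15073 − 3142 = 11931 km.

h_sync ≈ 11930 km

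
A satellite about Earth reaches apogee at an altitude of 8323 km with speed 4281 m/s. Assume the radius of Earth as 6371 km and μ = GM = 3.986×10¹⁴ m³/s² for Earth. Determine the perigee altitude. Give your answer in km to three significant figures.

perigee altitude ≈ 1120 km

r_a = 6371 + 8323 = 14694 km = 1.469×10⁷ m.
Specific energy ε = v²/2 − μ/r = -1.796×10⁷ J/kg, so a = −μ/(2ε) = 1.109×10⁷ m.
The apsides satisfy r_p + r_a = 2a, so the perigee radius is 2a − r_a = 7.496×10⁶ m = 7495.8 km.
Perigee altitude = 7495.8 − 6371 = 1124.8 km.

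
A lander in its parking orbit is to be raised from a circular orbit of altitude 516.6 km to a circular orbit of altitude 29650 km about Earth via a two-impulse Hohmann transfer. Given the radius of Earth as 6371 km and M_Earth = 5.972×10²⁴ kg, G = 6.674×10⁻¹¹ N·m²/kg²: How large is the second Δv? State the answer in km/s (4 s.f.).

μ = GM = 6.674×10⁻¹¹ × 5.972×10²⁴ = 3.986×10¹⁴ m³/s².
r₁ = 6371 + 516.6 = 6887.6 km = 6.8876×10⁶ m.
r₂ = 6371 + 29650 = 36021 km = 3.6021×10⁷ m.
Transfer ellipse a_t = (r₁ + r₂)/2 = 2.145×10⁷ m.
At r₁: circular v_c1 = √(μ/r₁) = 7607 m/s; transfer-perigee v_p = √[μ(2/r₁ − 1/a_t)] = 9857 m/s.
At r₂: circular v_c2 = √(μ/r₂) = 3326 m/s; transfer-apogee v_a = √[μ(2/r₂ − 1/a_t)] = 1885 m/s.
Δv₂ = v_c2 − v_a = 1442 m/s.
= 1.442 km/s.

Δv ≈ 1.442 km/s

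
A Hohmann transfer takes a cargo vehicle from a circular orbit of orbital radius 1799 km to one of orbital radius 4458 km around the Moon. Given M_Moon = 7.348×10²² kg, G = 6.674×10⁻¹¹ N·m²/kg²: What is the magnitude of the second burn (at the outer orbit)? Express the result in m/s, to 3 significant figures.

μ = GM = 6.674×10⁻¹¹ × 7.348×10²² = 4.904×10¹² m³/s².
r₁ = 1799 km = 1.799×10⁶ m.
r₂ = 4458 km = 4.458×10⁶ m.
Transfer ellipse a_t = (r₁ + r₂)/2 = 3.128×10⁶ m.
At r₁: circular v_c1 = √(μ/r₁) = 1651 m/s; transfer-perilune v_p = √[μ(2/r₁ − 1/a_t)] = 1971 m/s.
At r₂: circular v_c2 = √(μ/r₂) = 1049 m/s; transfer-apolune v_a = √[μ(2/r₂ − 1/a_t)] = 795.3 m/s.
Δv₂ = v_c2 − v_a = 253.5 m/s.

Δv ≈ 253 m/s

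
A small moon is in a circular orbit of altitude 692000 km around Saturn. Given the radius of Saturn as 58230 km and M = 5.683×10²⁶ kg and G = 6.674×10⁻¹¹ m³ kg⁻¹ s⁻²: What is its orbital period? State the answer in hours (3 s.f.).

μ = GM = 6.674×10⁻¹¹ × 5.683×10²⁶ = 3.793×10¹⁶ m³/s².
r = 58230 + 692000 = 750230 km = 7.5023×10⁸ m.
Kepler's third law: T = 2π√(r³/μ) = 2π√((7.502×10⁸)³ / 3.793×10¹⁶).
r³/μ = 1.113×10¹⁰ s², so T = 2π × 1.055×10⁵ = 6.630×10⁵ s.
Converting: 6.630×10⁵ s ÷ 3600 = 184.2 hours.

T ≈ 184 hours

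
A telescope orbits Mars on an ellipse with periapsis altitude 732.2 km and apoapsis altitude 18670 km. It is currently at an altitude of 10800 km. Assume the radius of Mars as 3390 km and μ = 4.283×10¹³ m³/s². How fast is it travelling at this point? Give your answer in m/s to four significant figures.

r_p = 3390 + 732.2 = 4122.2 km = 4.1222×10⁶ m.
r_a = 3390 + 18670 = 22060 km = 2.2060×10⁷ m.
r = 3390 + 10800 = 14190 km = 1.419×10⁷ m.
Semi-major axis a = (r_p + r_a)/2 = 13091 km = 1.309×10⁷ m.
Vis-viva: v² = μ(2/r − 1/a) = 4.283×10¹³ × (1.409×10⁻⁷ − 7.639×10⁻⁸) = 2.765×10⁶ m²/s².
v = 1663 m/s.

v ≈ 1663 m/s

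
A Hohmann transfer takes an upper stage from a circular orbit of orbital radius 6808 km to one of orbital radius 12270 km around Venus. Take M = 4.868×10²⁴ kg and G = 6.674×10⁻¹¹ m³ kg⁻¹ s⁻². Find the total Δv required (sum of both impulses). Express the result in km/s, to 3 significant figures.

μ = GM = 6.674×10⁻¹¹ × 4.868×10²⁴ = 3.249×10¹⁴ m³/s².
r₁ = 6808 km = 6.808×10⁶ m.
r₂ = 12270 km = 1.227×10⁷ m.
Transfer ellipse a_t = (r₁ + r₂)/2 = 9.539×10⁶ m.
At r₁: circular v_c1 = √(μ/r₁) = 6908 m/s; transfer-periapsis v_p = √[μ(2/r₁ − 1/a_t)] = 7835 m/s.
Δv₁ = v_p − v_c1 = 926.7 m/s.
At r₂: circular v_c2 = √(μ/r₂) = 5146 m/s; transfer-apoapsis v_a = √[μ(2/r₂ − 1/a_t)] = 4347 m/s.
Δv₂ = v_c2 − v_a = 798.6 m/s.
Total Δv = Δv₁ + Δv₂ = 1725 m/s = 1.725 km/s.

Δv_total ≈ 1.73 km/s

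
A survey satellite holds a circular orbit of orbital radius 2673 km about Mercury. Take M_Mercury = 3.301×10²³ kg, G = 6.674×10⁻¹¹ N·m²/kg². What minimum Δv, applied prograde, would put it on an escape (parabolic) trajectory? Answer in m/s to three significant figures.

Δv ≈ 1190 m/s

μ = GM = 6.674×10⁻¹¹ × 3.301×10²³ = 2.203×10¹³ m³/s².
r = 2673 km = 2.673×10⁶ m.
Circular speed v_c = √(μ/r) = 2871 m/s.
Escape speed v_esc = √(2μ/r) = √2 × v_c = 4060 m/s.
Δv = v_esc − v_c = 1189 m/s.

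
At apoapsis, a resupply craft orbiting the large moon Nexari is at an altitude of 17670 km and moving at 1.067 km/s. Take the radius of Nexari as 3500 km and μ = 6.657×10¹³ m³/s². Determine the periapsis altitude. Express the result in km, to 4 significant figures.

periapsis altitude ≈ 1179 km

r_a = 3500 + 17670 = 21170 km = 2.117×10⁷ m.
Specific energy ε = v²/2 − μ/r = -2.575×10⁶ J/kg, so a = −μ/(2ε) = 1.292×10⁷ m.
The apsides satisfy r_p + r_a = 2a, so the periapsis radius is 2a − r_a = 4.679×10⁶ m = 4679.4 km.
Periapsis altitude = 4679.4 − 3500 = 1179.4 km.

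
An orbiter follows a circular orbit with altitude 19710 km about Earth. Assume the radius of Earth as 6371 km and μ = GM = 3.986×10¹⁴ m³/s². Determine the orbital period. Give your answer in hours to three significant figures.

T ≈ 11.6 hours

r = 6371 + 19710 = 26081 km = 2.6081×10⁷ m.
Kepler's third law: T = 2π√(r³/μ) = 2π√((2.608×10⁷)³ / 3.986×10¹⁴).
r³/μ = 4.451×10⁷ s², so T = 2π × 6.671×10³ = 4.192×10⁴ s.
Converting: 4.192×10⁴ s ÷ 3600 = 11.64 hours.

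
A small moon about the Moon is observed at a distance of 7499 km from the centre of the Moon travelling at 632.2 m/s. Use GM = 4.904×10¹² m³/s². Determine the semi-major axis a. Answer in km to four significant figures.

a ≈ 5400 km

r = 7.499×10⁶ m.
Vis-viva rearranged: 1/a = 2/r − v²/μ = 2.667×10⁻⁷ − 8.150×10⁻⁸ = 1.852×10⁻⁷ m⁻¹.
a = 5.400×10⁶ m = 5399.5 km.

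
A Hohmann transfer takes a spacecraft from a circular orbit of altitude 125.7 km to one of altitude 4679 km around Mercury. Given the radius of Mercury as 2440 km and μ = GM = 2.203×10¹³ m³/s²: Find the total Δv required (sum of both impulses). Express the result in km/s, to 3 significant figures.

Δv_total ≈ 1.10 km/s

r₁ = 2440 + 125.7 = 2565.7 km = 2.5657×10⁶ m.
r₂ = 2440 + 4679 = 7119.0 km = 7.1190×10⁶ m.
Transfer ellipse a_t = (r₁ + r₂)/2 = 4.842×10⁶ m.
At r₁: circular v_c1 = √(μ/r₁) = 2930 m/s; transfer-periherm v_p = √[μ(2/r₁ − 1/a_t)] = 3553 m/s.
Δv₁ = v_p − v_c1 = 622.7 m/s.
At r₂: circular v_c2 = √(μ/r₂) = 1759 m/s; transfer-apoherm v_a = √[μ(2/r₂ − 1/a_t)] = 1280 m/s.
Δv₂ = v_c2 − v_a = 478.6 m/s.
Total Δv = Δv₁ + Δv₂ = 1101 m/s = 1.101 km/s.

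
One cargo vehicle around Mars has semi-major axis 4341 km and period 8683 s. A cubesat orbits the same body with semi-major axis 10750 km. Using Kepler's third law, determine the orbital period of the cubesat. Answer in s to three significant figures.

Kepler's third law: T² ∝ a³, so T₂ = T₁ (a₂/a₁)^(3/2).
a₂/a₁ = 2.476, (a₂/a₁)^(3/2) = 3.897.
T₂ = 8683 × 3.897 = 33840 s.

T₂ ≈ 33800 s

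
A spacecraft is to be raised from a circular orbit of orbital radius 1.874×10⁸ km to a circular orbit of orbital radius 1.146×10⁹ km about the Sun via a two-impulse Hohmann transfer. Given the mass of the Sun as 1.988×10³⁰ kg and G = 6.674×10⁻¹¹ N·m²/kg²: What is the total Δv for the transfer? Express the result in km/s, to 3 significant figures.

Δv_total ≈ 13.3 km/s

μ = GM = 6.674×10⁻¹¹ × 1.988×10³⁰ = 1.327×10²⁰ m³/s².
r₁ = 1.874×10⁸ km = 1.874×10¹¹ m.
r₂ = 1.146×10⁹ km = 1.146×10¹² m.
Transfer ellipse a_t = (r₁ + r₂)/2 = 6.667×10¹¹ m.
At r₁: circular v_c1 = √(μ/r₁) = 26610 m/s; transfer-perihelion v_p = √[μ(2/r₁ − 1/a_t)] = 34890 m/s.
Δv₁ = v_p − v_c1 = 8277 m/s.
At r₂: circular v_c2 = √(μ/r₂) = 10760 m/s; transfer-aphelion v_a = √[μ(2/r₂ − 1/a_t)] = 5705 m/s.
Δv₂ = v_c2 − v_a = 5055 m/s.
Total Δv = Δv₁ + Δv₂ = 13330 m/s = 13.33 km/s.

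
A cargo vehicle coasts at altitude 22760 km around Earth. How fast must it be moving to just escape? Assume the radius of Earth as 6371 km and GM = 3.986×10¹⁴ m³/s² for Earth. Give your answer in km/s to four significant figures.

r = 6371 + 22760 = 29131 km = 2.9131×10⁷ m.
Escape speed v_esc = √(2μ/r) = √(2 × 3.986×10¹⁴ / 2.913×10⁷) = √(2.737×10⁷) = 5231 m/s.
= 5.231 km/s.

v_esc ≈ 5.231 km/s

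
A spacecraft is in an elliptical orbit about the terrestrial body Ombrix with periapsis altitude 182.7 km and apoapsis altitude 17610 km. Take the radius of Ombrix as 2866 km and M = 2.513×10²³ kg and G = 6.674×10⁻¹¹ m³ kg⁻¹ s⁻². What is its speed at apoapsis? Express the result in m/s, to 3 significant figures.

μ = GM = 6.674×10⁻¹¹ × 2.513×10²³ = 1.677×10¹³ m³/s².
r_p = 2866 + 182.7 = 3048.7 km = 3.0487×10⁶ m.
r_a = 2866 + 17610 = 20476 km = 2.0476×10⁷ m.
Semi-major axis a = (r_p + r_a)/2 = 11762 km = 1.176×10⁷ m.
Vis-viva: v² = μ(2/r − 1/a) = 1.677×10¹³ × (9.768×10⁻⁸ − 8.502×10⁻⁸) = 2.123×10⁵ m²/s².
v = 460.8 m/s.

v ≈ 461 m/s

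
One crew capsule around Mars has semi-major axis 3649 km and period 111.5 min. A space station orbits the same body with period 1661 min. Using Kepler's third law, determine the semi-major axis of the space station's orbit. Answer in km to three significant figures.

Kepler's third law: a³ ∝ T², so a₂ = a₁ (T₂/T₁)^(2/3).
T₂/T₁ = 14.90, (T₂/T₁)^(2/3) = 6.054.
a₂ = 3649 × 6.054 = 22090 km.

a₂ ≈ 22100 km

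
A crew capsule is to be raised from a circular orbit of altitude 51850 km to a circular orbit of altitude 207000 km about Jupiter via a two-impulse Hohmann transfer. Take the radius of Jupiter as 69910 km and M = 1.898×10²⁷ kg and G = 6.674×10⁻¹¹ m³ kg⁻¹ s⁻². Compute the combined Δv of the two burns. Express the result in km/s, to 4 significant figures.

μ = GM = 6.674×10⁻¹¹ × 1.898×10²⁷ = 1.267×10¹⁷ m³/s².
r₁ = 69910 + 51850 = 121760 km = 1.2176×10⁸ m.
r₂ = 69910 + 207000 = 276910 km = 2.7691×10⁸ m.
Transfer ellipse a_t = (r₁ + r₂)/2 = 1.993×10⁸ m.
At r₁: circular v_c1 = √(μ/r₁) = 32250 m/s; transfer-perijove v_p = √[μ(2/r₁ − 1/a_t)] = 38020 m/s.
Δv₁ = v_p − v_c1 = 5762 m/s.
At r₂: circular v_c2 = √(μ/r₂) = 21390 m/s; transfer-apojove v_a = √[μ(2/r₂ − 1/a_t)] = 16720 m/s.
Δv₂ = v_c2 − v_a = 4672 m/s.
Total Δv = Δv₁ + Δv₂ = 10430 m/s = 10.43 km/s.

Δv_total ≈ 10.43 km/s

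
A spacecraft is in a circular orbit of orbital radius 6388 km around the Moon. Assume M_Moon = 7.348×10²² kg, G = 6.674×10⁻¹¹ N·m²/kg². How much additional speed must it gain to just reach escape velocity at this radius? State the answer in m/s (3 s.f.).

Δv ≈ 363 m/s

μ = GM = 6.674×10⁻¹¹ × 7.348×10²² = 4.904×10¹² m³/s².
r = 6388 km = 6.388×10⁶ m.
Circular speed v_c = √(μ/r) = 876.2 m/s.
Escape speed v_esc = √(2μ/r) = √2 × v_c = 1239 m/s.
Δv = v_esc − v_c = 362.9 m/s.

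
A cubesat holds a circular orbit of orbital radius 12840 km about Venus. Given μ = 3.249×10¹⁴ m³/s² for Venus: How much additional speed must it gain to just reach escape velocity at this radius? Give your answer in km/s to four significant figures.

r = 12840 km = 1.284×10⁷ m.
Circular speed v_c = √(μ/r) = 5030 m/s.
Escape speed v_esc = √(2μ/r) = √2 × v_c = 7114 m/s.
Δv = v_esc − v_c = 2084 m/s = 2.084 km/s.

Δv ≈ 2.084 km/s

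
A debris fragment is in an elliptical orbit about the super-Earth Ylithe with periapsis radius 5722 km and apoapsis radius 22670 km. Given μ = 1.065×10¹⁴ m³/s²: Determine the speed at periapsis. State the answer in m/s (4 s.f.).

Semi-major axis a = (r_p + r_a)/2 = 14196 km = 1.420×10⁷ m.
Vis-viva: v² = μ(2/r − 1/a) = 1.065×10¹⁴ × (3.495×10⁻⁷ − 7.044×10⁻⁸) = 2.972×10⁷ m²/s².
v = 5452 m/s.

v ≈ 5452 m/s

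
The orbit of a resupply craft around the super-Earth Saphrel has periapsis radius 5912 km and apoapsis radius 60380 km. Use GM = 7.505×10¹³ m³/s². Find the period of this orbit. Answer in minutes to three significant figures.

Semi-major axis a = (r_p + r_a)/2 = (5912.0 + 60380)/2 = 33146 km = 3.315×10⁷ m.
By Kepler's third law T = 2π√(a³/μ) = 2π × 2.203×10⁴ = 1.384×10⁵ s.
= 2307 minutes.

T ≈ 2310 minutes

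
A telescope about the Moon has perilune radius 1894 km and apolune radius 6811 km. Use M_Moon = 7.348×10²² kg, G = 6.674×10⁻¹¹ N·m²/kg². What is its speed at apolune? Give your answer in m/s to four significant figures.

μ = GM = 6.674×10⁻¹¹ × 7.348×10²² = 4.904×10¹² m³/s².
Semi-major axis a = (r_p + r_a)/2 = 4352.5 km = 4.352×10⁶ m.
Vis-viva: v² = μ(2/r − 1/a) = 4.904×10¹² × (2.936×10⁻⁷ − 2.298×10⁻⁷) = 3.133×10⁵ m²/s².
v = 559.7 m/s.

v ≈ 559.7 m/s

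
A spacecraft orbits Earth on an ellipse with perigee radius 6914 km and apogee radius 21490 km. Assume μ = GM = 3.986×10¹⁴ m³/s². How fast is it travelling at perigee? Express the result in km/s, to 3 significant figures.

v ≈ 9.34 km/s

Semi-major axis a = (r_p + r_a)/2 = 14202 km = 1.420×10⁷ m.
Vis-viva: v² = μ(2/r − 1/a) = 3.986×10¹⁴ × (2.893×10⁻⁷ − 7.041×10⁻⁸) = 8.724×10⁷ m²/s².
v = 9340 m/s = 9.340 km/s.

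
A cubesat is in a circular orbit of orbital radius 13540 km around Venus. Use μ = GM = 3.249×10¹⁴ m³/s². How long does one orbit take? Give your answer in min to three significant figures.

T ≈ 289 min

r = 13540 km = 1.354×10⁷ m.
Kepler's third law: T = 2π√(r³/μ) = 2π√((1.354×10⁷)³ / 3.249×10¹⁴).
r³/μ = 7.640×10⁶ s², so T = 2π × 2.764×10³ = 1.737×10⁴ s.
Converting: 1.737×10⁴ s ÷ 60.00 = 289.5 min.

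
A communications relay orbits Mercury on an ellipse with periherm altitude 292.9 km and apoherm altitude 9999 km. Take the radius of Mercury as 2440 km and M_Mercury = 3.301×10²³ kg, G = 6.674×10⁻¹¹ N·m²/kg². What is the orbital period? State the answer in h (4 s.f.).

T ≈ 7.769 h

μ = GM = 6.674×10⁻¹¹ × 3.301×10²³ = 2.203×10¹³ m³/s².
r_p = 2440 + 292.9 = 2732.9 km = 2.7329×10⁶ m.
r_a = 2440 + 9999 = 12439 km = 1.2439×10⁷ m.
Semi-major axis a = (r_p + r_a)/2 = (2732.9 + 12439)/2 = 7585.9 km = 7.586×10⁶ m.
By Kepler's third law T = 2π√(a³/μ) = 2π × 4.451×10³ = 2.797×10⁴ s.
= 7.769 h.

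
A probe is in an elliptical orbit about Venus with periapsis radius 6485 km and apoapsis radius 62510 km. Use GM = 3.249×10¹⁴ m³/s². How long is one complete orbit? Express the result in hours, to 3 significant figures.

T ≈ 19.6 hours

Semi-major axis a = (r_p + r_a)/2 = (6485.0 + 62510)/2 = 34498 km = 3.450×10⁷ m.
By Kepler's third law T = 2π√(a³/μ) = 2π × 1.124×10⁴ = 7.063×10⁴ s.
= 19.62 hours.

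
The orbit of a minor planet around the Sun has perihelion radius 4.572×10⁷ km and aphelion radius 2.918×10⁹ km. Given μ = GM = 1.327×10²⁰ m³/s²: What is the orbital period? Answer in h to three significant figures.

Semi-major axis a = (r_p + r_a)/2 = (4.5720×10⁷ + 2.9180×10⁹)/2 = 1.4819×10⁹ km = 1.482×10¹² m.
By Kepler's third law T = 2π√(a³/μ) = 2π × 1.566×10⁸ = 9.839×10⁸ s.
= 2.733×10⁵ h.

T ≈ 273000 h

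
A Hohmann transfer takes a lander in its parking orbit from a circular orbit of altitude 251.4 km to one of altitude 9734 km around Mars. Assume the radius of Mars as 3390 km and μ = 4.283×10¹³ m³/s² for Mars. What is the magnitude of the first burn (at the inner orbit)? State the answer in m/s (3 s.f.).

r₁ = 3390 + 251.4 = 3641.4 km = 3.6414×10⁶ m.
r₂ = 3390 + 9734 = 13124 km = 1.3124×10⁷ m.
Transfer ellipse a_t = (r₁ + r₂)/2 = 8.383×10⁶ m.
At r₁: circular v_c1 = √(μ/r₁) = 3430 m/s; transfer-periapsis v_p = √[μ(2/r₁ − 1/a_t)] = 4291 m/s.
Δv₁ = v_p − v_c1 = 861.7 m/s.

Δv ≈ 862 m/s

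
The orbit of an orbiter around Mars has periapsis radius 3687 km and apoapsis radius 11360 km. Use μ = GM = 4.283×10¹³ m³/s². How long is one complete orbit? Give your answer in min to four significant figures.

T ≈ 330.2 min

Semi-major axis a = (r_p + r_a)/2 = (3687.0 + 11360)/2 = 7523.5 km = 7.524×10⁶ m.
By Kepler's third law T = 2π√(a³/μ) = 2π × 3.153×10³ = 1.981×10⁴ s.
= 330.2 min.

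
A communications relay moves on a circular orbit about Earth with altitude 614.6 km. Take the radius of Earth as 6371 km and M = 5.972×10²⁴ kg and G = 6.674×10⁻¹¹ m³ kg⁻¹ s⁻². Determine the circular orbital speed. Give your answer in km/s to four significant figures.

μ = GM = 6.674×10⁻¹¹ × 5.972×10²⁴ = 3.986×10¹⁴ m³/s².
r = 6371 + 614.6 = 6985.6 km = 6.9856×10⁶ m.
For a circular orbit v = √(μ/r) = √(3.986×10¹⁴ / 6.986×10⁶) = √(5.706×10⁷) = 7554 m/s.
That is 7.554 km/s.

v ≈ 7.554 km/s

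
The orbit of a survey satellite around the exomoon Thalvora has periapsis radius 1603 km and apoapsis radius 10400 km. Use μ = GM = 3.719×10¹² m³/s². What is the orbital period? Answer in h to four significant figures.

T ≈ 13.31 h

Semi-major axis a = (r_p + r_a)/2 = (1603.0 + 10400)/2 = 6001.5 km = 6.002×10⁶ m.
By Kepler's third law T = 2π√(a³/μ) = 2π × 7.624×10³ = 4.790×10⁴ s.
= 13.31 h.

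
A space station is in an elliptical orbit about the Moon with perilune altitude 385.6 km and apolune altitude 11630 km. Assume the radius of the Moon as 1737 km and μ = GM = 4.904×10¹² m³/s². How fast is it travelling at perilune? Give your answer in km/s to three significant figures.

r_p = 1737 + 385.6 = 2122.6 km = 2.1226×10⁶ m.
r_a = 1737 + 11630 = 13367 km = 1.3367×10⁷ m.
Semi-major axis a = (r_p + r_a)/2 = 7744.8 km = 7.745×10⁶ m.
Vis-viva: v² = μ(2/r − 1/a) = 4.904×10¹² × (9.422×10⁻⁷ − 1.291×10⁻⁷) = 3.988×10⁶ m²/s².
v = 1997 m/s = 1.997 km/s.

v ≈ 2.00 km/s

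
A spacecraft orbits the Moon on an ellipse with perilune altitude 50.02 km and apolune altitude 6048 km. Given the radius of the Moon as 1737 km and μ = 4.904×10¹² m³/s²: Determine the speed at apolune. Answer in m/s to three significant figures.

r_p = 1737 + 50.02 = 1787.0 km = 1.7870×10⁶ m.
r_a = 1737 + 6048 = 7785.0 km = 7.7850×10⁶ m.
Semi-major axis a = (r_p + r_a)/2 = 4786.0 km = 4.786×10⁶ m.
Vis-viva: v² = μ(2/r − 1/a) = 4.904×10¹² × (2.569×10⁻⁷ − 2.089×10⁻⁷) = 2.352×10⁵ m²/s².
v = 485.0 m/s.

v ≈ 485 m/s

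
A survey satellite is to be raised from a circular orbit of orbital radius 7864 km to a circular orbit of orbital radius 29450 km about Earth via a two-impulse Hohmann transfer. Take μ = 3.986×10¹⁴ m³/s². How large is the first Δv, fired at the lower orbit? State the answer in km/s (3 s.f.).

r₁ = 7864 km = 7.864×10⁶ m.
r₂ = 29450 km = 2.945×10⁷ m.
Transfer ellipse a_t = (r₁ + r₂)/2 = 1.866×10⁷ m.
At r₁: circular v_c1 = √(μ/r₁) = 7119 m/s; transfer-perigee v_p = √[μ(2/r₁ − 1/a_t)] = 8945 m/s.
Δv₁ = v_p − v_c1 = 1825 m/s.
= 1.825 km/s.

Δv ≈ 1.83 km/s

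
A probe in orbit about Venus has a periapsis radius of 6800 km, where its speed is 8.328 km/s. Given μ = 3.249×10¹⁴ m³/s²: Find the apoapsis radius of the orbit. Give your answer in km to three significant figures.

apoapsis radius ≈ 18000 km

r_p = 6.800×10⁶ m.
Specific energy ε = v²/2 − μ/r = -1.310×10⁷ J/kg, so a = −μ/(2ε) = 1.240×10⁷ m.
The apsides satisfy r_p + r_a = 2a, so the apoapsis radius is 2a − r_p = 1.800×10⁷ m = 17998 km.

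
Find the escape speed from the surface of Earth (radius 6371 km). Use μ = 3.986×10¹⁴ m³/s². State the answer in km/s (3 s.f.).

v_esc ≈ 11.2 km/s

r = R = 6.371×10⁶ m.
Escape speed v_esc = √(2μ/r) = √(2 × 3.986×10¹⁴ / 6.371×10⁶) = √(1.251×10⁸) = 11190 m/s.
= 11.19 km/s.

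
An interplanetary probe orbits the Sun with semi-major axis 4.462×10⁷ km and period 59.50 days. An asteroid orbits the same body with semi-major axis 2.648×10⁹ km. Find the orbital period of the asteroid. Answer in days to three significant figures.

T₂ ≈ 27200 days

Kepler's third law: T² ∝ a³, so T₂ = T₁ (a₂/a₁)^(3/2).
a₂/a₁ = 59.35, (a₂/a₁)^(3/2) = 457.2.
T₂ = 59.50 × 457.2 = 27200 days.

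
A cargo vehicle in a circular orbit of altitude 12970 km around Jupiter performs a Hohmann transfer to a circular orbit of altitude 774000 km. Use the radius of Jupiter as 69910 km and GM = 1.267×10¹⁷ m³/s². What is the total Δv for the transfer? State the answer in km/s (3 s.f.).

Δv_total ≈ 20.7 km/s

r₁ = 69910 + 12970 = 82880 km = 8.2880×10⁷ m.
r₂ = 69910 + 774000 = 843910 km = 8.4391×10⁸ m.
Transfer ellipse a_t = (r₁ + r₂)/2 = 4.634×10⁸ m.
At r₁: circular v_c1 = √(μ/r₁) = 39100 m/s; transfer-perijove v_p = √[μ(2/r₁ − 1/a_t)] = 52760 m/s.
Δv₁ = v_p − v_c1 = 13660 m/s.
At r₂: circular v_c2 = √(μ/r₂) = 12250 m/s; transfer-apojove v_a = √[μ(2/r₂ − 1/a_t)] = 5182 m/s.
Δv₂ = v_c2 − v_a = 7071 m/s.
Total Δv = Δv₁ + Δv₂ = 20740 m/s = 20.74 km/s.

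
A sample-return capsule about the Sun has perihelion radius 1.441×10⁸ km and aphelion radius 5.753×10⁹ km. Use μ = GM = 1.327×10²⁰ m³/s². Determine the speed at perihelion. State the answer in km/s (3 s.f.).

Semi-major axis a = (r_p + r_a)/2 = 2.9486×10⁹ km = 2.949×10¹² m.
Vis-viva: v² = μ(2/r − 1/a) = 1.327×10²⁰ × (1.388×10⁻¹¹ − 3.391×10⁻¹³) = 1.797×10⁹ m²/s².
v = 42390 m/s = 42.39 km/s.

v ≈ 42.4 km/s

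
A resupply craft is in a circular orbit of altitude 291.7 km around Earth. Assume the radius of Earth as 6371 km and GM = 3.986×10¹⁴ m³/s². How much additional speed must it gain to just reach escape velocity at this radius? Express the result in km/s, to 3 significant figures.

r = 6371 + 291.7 = 6662.7 km = 6.6627×10⁶ m.
Circular speed v_c = √(μ/r) = 7735 m/s.
Escape speed v_esc = √(2μ/r) = √2 × v_c = 10940 m/s.
Δv = v_esc − v_c = 3204 m/s = 3.204 km/s.

Δv ≈ 3.20 km/s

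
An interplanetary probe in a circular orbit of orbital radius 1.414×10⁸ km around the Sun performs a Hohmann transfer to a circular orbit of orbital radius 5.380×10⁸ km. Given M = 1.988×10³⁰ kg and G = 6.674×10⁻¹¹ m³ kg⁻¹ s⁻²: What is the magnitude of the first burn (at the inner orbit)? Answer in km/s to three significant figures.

μ = GM = 6.674×10⁻¹¹ × 1.988×10³⁰ = 1.327×10²⁰ m³/s².
r₁ = 1.414×10⁸ km = 1.414×10¹¹ m.
r₂ = 5.380×10⁸ km = 5.380×10¹¹ m.
Transfer ellipse a_t = (r₁ + r₂)/2 = 3.397×10¹¹ m.
At r₁: circular v_c1 = √(μ/r₁) = 30630 m/s; transfer-perihelion v_p = √[μ(2/r₁ − 1/a_t)] = 38550 m/s.
Δv₁ = v_p − v_c1 = 7918 m/s.
= 7.918 km/s.

Δv ≈ 7.92 km/s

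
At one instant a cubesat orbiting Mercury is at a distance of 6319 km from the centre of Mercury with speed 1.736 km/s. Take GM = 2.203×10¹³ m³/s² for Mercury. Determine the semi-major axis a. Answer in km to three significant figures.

r = 6.319×10⁶ m.
Specific orbital energy ε = v²/2 − μ/r = (1736)²/2 − 2.203×10¹³/6.319×10⁶ = -1.979×10⁶ J/kg.
Since ε = −μ/(2a), a = −μ/(2ε) = 5.565×10⁶ m = 5564.6 km.

a ≈ 5560 km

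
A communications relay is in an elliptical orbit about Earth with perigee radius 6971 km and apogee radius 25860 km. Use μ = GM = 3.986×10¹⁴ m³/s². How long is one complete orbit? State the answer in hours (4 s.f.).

T ≈ 5.814 hours

Semi-major axis a = (r_p + r_a)/2 = (6971.0 + 25860)/2 = 16416 km = 1.642×10⁷ m.
By Kepler's third law T = 2π√(a³/μ) = 2π × 3.331×10³ = 2.093×10⁴ s.
= 5.814 hours.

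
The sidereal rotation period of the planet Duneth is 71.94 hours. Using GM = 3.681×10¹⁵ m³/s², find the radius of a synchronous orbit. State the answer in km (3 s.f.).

T = 71.94 hours = 2.590×10⁵ s.
A synchronous orbit has period T, so by Kepler's third law a = (μT²/4π²)^(1/3).
μT²/4π² = 3.681×10¹⁵ × (2.590×10⁵)² / 39.48 = 6.254×10²⁴ m³.
a = 1.842×10⁸ m = 1.8424×10⁵ km.

r_sync ≈ 1.84×10⁵ km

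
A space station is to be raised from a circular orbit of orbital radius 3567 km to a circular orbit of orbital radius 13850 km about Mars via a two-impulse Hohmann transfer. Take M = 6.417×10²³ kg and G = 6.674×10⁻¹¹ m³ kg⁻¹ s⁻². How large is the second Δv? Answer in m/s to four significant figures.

μ = GM = 6.674×10⁻¹¹ × 6.417×10²³ = 4.283×10¹³ m³/s².
r₁ = 3567 km = 3.567×10⁶ m.
r₂ = 13850 km = 1.385×10⁷ m.
Transfer ellipse a_t = (r₁ + r₂)/2 = 8.708×10⁶ m.
At r₁: circular v_c1 = √(μ/r₁) = 3465 m/s; transfer-periapsis v_p = √[μ(2/r₁ − 1/a_t)] = 4370 m/s.
At r₂: circular v_c2 = √(μ/r₂) = 1758 m/s; transfer-apoapsis v_a = √[μ(2/r₂ − 1/a_t)] = 1125 m/s.
Δv₂ = v_c2 − v_a = 633.0 m/s.

Δv ≈ 633.0 m/s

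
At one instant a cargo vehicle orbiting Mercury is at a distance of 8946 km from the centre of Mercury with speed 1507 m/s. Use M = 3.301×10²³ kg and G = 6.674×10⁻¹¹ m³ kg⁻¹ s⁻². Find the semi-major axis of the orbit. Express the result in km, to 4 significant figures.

μ = GM = 6.674×10⁻¹¹ × 3.301×10²³ = 2.203×10¹³ m³/s².
r = 8.946×10⁶ m.
Vis-viva rearranged: 1/a = 2/r − v²/μ = 2.236×10⁻⁷ − 1.031×10⁻⁷ = 1.205×10⁻⁷ m⁻¹.
a = 8.300×10⁶ m = 8300.2 km.

a ≈ 8300 km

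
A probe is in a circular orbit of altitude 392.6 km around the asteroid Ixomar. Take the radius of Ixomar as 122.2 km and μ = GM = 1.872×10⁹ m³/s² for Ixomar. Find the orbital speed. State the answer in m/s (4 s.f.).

v ≈ 60.30 m/s

r = 122.2 + 392.6 = 514.80 km = 5.1480×10⁵ m.
For a circular orbit v = √(μ/r) = √(1.872×10⁹ / 5.148×10⁵) = √(3.636×10³) = 60.30 m/s.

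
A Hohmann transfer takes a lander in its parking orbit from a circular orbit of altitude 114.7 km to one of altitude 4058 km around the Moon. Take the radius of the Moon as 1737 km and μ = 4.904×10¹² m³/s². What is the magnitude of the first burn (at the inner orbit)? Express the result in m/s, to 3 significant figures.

r₁ = 1737 + 114.7 = 1851.7 km = 1.8517×10⁶ m.
r₂ = 1737 + 4058 = 5795.0 km = 5.7950×10⁶ m.
Transfer ellipse a_t = (r₁ + r₂)/2 = 3.823×10⁶ m.
At r₁: circular v_c1 = √(μ/r₁) = 1627 m/s; transfer-perilune v_p = √[μ(2/r₁ − 1/a_t)] = 2004 m/s.
Δv₁ = v_p − v_c1 = 376.1 m/s.

Δv ≈ 376 m/s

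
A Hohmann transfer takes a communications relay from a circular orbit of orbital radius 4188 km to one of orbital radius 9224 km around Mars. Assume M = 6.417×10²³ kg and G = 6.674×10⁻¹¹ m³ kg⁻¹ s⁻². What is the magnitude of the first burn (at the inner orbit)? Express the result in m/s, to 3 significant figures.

Δv ≈ 553 m/s

μ = GM = 6.674×10⁻¹¹ × 6.417×10²³ = 4.283×10¹³ m³/s².
r₁ = 4188 km = 4.188×10⁶ m.
r₂ = 9224 km = 9.224×10⁶ m.
Transfer ellipse a_t = (r₁ + r₂)/2 = 6.706×10⁶ m.
At r₁: circular v_c1 = √(μ/r₁) = 3198 m/s; transfer-periapsis v_p = √[μ(2/r₁ − 1/a_t)] = 3750 m/s.
Δv₁ = v_p − v_c1 = 552.6 m/s.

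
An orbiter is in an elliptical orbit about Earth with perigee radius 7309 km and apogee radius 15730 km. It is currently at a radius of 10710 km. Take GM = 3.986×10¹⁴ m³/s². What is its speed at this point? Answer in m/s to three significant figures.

v ≈ 6310 m/s

Semi-major axis a = (r_p + r_a)/2 = 11520 km = 1.152×10⁷ m.
Vis-viva: v² = μ(2/r − 1/a) = 3.986×10¹⁴ × (1.867×10⁻⁷ − 8.681×10⁻⁸) = 3.983×10⁷ m²/s².
v = 6311 m/s.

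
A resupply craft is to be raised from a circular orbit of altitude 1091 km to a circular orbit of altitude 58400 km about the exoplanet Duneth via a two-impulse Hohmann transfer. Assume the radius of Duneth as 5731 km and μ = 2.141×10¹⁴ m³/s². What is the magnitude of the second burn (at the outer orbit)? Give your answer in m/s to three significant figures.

Δv ≈ 1030 m/s

r₁ = 5731 + 1091 = 6822.0 km = 6.8220×10⁶ m.
r₂ = 5731 + 58400 = 64131 km = 6.4131×10⁷ m.
Transfer ellipse a_t = (r₁ + r₂)/2 = 3.548×10⁷ m.
At r₁: circular v_c1 = √(μ/r₁) = 5602 m/s; transfer-periapsis v_p = √[μ(2/r₁ − 1/a_t)] = 7532 m/s.
At r₂: circular v_c2 = √(μ/r₂) = 1827 m/s; transfer-apoapsis v_a = √[μ(2/r₂ − 1/a_t)] = 801.2 m/s.
Δv₂ = v_c2 − v_a = 1026 m/s.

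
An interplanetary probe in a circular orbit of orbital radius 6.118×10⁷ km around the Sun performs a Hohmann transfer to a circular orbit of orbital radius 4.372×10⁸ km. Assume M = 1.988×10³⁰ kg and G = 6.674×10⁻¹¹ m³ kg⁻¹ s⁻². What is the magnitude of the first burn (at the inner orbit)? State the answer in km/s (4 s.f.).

Δv ≈ 15.11 km/s

μ = GM = 6.674×10⁻¹¹ × 1.988×10³⁰ = 1.327×10²⁰ m³/s².
r₁ = 6.118×10⁷ km = 6.118×10¹⁰ m.
r₂ = 4.372×10⁸ km = 4.372×10¹¹ m.
Transfer ellipse a_t = (r₁ + r₂)/2 = 2.492×10¹¹ m.
At r₁: circular v_c1 = √(μ/r₁) = 46570 m/s; transfer-perihelion v_p = √[μ(2/r₁ − 1/a_t)] = 61680 m/s.
Δv₁ = v_p − v_c1 = 15110 m/s.
= 15.11 km/s.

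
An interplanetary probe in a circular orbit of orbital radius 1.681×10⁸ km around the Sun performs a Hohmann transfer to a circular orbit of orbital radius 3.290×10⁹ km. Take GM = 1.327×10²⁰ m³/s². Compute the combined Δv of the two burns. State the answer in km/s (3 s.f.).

r₁ = 1.681×10⁸ km = 1.681×10¹¹ m.
r₂ = 3.290×10⁹ km = 3.290×10¹² m.
Transfer ellipse a_t = (r₁ + r₂)/2 = 1.729×10¹² m.
At r₁: circular v_c1 = √(μ/r₁) = 28100 m/s; transfer-perihelion v_p = √[μ(2/r₁ − 1/a_t)] = 38760 m/s.
Δv₁ = v_p − v_c1 = 10660 m/s.
At r₂: circular v_c2 = √(μ/r₂) = 6351 m/s; transfer-aphelion v_a = √[μ(2/r₂ − 1/a_t)] = 1980 m/s.
Δv₂ = v_c2 − v_a = 4371 m/s.
Total Δv = Δv₁ + Δv₂ = 15030 m/s = 15.03 km/s.

Δv_total ≈ 15.0 km/s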